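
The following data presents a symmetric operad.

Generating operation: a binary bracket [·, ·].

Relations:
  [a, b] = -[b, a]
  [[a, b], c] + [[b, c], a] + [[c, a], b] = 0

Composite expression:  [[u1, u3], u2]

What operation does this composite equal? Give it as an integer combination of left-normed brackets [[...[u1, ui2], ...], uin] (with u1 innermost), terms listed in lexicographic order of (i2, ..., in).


[[u1, u3], u2]


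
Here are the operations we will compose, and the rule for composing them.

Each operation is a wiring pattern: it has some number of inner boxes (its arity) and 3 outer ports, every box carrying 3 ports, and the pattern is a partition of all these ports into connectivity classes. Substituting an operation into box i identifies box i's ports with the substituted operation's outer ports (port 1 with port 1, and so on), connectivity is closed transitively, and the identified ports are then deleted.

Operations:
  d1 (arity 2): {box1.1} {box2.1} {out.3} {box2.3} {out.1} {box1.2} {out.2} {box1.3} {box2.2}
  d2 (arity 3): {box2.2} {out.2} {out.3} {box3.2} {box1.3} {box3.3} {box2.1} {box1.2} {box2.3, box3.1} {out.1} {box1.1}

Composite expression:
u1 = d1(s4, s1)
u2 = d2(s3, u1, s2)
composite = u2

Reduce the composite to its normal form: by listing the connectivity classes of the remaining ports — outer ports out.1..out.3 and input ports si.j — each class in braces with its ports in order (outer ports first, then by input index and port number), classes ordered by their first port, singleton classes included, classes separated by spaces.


{out.1} {out.2} {out.3} {s1.1} {s1.2} {s1.3} {s2.1} {s2.2} {s2.3} {s3.1} {s3.2} {s3.3} {s4.1} {s4.2} {s4.3}


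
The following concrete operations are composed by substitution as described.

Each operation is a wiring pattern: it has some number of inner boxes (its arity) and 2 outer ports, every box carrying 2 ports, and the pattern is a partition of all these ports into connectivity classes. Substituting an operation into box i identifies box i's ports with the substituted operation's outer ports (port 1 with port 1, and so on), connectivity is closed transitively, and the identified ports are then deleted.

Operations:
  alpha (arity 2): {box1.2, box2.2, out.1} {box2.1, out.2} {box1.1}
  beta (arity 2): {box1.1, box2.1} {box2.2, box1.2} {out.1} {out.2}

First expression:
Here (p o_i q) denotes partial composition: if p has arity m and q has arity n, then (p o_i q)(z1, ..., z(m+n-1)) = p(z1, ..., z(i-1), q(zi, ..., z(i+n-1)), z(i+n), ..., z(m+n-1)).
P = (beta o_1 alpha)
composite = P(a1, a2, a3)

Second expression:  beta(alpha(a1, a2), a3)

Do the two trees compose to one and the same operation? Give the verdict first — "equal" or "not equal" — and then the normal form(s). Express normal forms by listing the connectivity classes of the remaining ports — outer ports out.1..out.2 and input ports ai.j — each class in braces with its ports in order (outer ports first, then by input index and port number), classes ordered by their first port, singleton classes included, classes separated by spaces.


equal — both sides give {out.1} {out.2} {a1.1} {a1.2, a2.2, a3.1} {a2.1, a3.2}

Normal form of the first expression: {out.1} {out.2} {a1.1} {a1.2, a2.2, a3.1} {a2.1, a3.2}
Normal form of the second expression: {out.1} {out.2} {a1.1} {a1.2, a2.2, a3.1} {a2.1, a3.2}
Identical normal forms: equal.


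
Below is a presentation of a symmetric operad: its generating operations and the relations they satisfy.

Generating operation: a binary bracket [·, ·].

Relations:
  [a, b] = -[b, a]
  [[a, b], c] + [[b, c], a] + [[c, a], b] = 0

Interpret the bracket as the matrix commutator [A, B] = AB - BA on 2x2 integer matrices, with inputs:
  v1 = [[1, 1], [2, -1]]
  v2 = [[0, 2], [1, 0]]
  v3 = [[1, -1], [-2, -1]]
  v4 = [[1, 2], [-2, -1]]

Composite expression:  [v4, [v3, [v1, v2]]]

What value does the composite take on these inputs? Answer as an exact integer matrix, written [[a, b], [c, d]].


[[36, -36], [-72, -36]]

[v1, v2] = [[-3, 4], [-2, 3]]
[v3, [v1, v2]] = [[10, 2], [16, -10]]
[v4, [v3, [v1, v2]]] = [[36, -36], [-72, -36]]


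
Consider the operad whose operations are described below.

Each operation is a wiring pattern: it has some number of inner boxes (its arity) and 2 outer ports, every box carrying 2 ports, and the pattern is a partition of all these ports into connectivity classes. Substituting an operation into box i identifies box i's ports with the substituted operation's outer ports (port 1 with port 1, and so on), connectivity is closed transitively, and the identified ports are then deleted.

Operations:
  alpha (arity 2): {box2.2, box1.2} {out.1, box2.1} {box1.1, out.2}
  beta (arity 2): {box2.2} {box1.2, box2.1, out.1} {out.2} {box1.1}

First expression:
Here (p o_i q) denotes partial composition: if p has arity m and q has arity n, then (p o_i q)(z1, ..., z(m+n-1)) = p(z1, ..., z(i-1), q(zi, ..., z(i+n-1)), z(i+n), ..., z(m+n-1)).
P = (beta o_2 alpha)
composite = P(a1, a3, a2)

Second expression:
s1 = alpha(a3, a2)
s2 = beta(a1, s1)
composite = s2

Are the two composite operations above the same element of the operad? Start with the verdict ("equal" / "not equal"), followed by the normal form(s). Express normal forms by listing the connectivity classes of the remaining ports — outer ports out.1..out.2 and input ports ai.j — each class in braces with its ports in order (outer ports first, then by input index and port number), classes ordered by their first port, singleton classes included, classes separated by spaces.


equal; the common form is {out.1, a1.2, a2.1} {out.2} {a1.1} {a2.2, a3.2} {a3.1}

Normal form of the first expression: {out.1, a1.2, a2.1} {out.2} {a1.1} {a2.2, a3.2} {a3.1}
Normal form of the second expression: {out.1, a1.2, a2.1} {out.2} {a1.1} {a2.2, a3.2} {a3.1}
The forms coincide; equal.


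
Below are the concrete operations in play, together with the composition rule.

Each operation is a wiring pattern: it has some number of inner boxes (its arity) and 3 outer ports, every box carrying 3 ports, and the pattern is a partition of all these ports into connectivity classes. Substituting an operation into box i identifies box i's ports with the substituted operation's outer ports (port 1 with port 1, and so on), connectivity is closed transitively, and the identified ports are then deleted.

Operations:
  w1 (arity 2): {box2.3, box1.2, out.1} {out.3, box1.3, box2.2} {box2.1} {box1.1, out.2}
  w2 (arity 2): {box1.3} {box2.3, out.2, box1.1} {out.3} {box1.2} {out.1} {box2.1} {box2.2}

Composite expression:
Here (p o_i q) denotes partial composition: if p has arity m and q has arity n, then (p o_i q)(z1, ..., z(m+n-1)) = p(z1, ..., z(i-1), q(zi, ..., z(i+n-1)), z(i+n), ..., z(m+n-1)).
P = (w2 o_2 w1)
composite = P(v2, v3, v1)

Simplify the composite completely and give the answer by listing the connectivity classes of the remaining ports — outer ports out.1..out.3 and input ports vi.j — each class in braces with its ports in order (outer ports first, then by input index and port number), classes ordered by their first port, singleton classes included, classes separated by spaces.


{out.1} {out.2, v1.2, v2.1, v3.3} {out.3} {v1.1} {v1.3, v3.2} {v2.2} {v2.3} {v3.1}

After gluing at w2, chains via deleted ports link the v-ports.
w1 over (v3, v1) gives {out.1, v1.3, v3.2} {out.2, v3.1} {out.3, v1.2, v3.3} {v1.1}, out.j being that stage's outer ports
w2 over (v2, v3, v1) gives {out.1} {out.2, v1.2, v2.1, v3.3} {out.3} {v1.1} {v1.3, v3.2} {v2.2} {v2.3} {v3.1}, out.j being that stage's outer ports


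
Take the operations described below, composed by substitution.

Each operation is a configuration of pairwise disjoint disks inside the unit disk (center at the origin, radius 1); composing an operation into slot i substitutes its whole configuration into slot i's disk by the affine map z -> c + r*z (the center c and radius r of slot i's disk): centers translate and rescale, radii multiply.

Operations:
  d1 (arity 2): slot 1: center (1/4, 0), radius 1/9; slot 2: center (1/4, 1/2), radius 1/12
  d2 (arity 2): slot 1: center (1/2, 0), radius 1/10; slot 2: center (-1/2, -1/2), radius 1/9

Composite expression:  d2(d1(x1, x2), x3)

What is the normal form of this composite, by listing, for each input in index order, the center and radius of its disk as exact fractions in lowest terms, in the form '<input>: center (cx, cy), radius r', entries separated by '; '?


x1: center (21/40, 0), radius 1/90; x2: center (21/40, 1/20), radius 1/120; x3: center (-1/2, -1/2), radius 1/9

Below d2, radii multiply path by path; the x-disk centers shift.
for x1, the 2-step affine chain lands on center (21/40, 0), radius 1/90
for x2, the 2-step affine chain lands on center (21/40, 1/20), radius 1/120
for x3, the 1-step affine chain lands on center (-1/2, -1/2), radius 1/9


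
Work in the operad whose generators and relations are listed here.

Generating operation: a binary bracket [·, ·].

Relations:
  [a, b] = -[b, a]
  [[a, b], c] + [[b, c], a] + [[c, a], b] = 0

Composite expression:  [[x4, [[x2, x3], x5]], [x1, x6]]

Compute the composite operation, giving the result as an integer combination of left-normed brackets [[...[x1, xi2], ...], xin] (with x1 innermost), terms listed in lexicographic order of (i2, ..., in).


[[[[[x1, x6], x2], x3], x5], x4] - [[[[[x1, x6], x3], x2], x5], x4] - [[[[[x1, x6], x4], x2], x3], x5] + [[[[[x1, x6], x4], x3], x2], x5] + [[[[[x1, x6], x4], x5], x2], x3] - [[[[[x1, x6], x4], x5], x3], x2] - [[[[[x1, x6], x5], x2], x3], x4] + [[[[[x1, x6], x5], x3], x2], x4]

Expand each bracket as ab - ba; the x1-initial words give the coefficients.
Composite bracket: [[x4, [[x2, x3], x5]], [x1, x6]]
The bracket unfolds into 32 signed words via [a, b] = ab - ba (2^5 = 32).
Only words starting with x1 matter:
  x1x6x2x3x5x4 appears with sign +1, giving the term +[[[[[x1, x6], x2], x3], x5], x4]
  x1x6x3x2x5x4 appears with sign -1, giving the term -[[[[[x1, x6], x3], x2], x5], x4]
  x1x6x4x2x3x5 appears with sign -1, giving the term -[[[[[x1, x6], x4], x2], x3], x5]
  x1x6x4x3x2x5 appears with sign +1, giving the term +[[[[[x1, x6], x4], x3], x2], x5]
  x1x6x4x5x2x3 appears with sign +1, giving the term +[[[[[x1, x6], x4], x5], x2], x3]
  x1x6x4x5x3x2 appears with sign -1, giving the term -[[[[[x1, x6], x4], x5], x3], x2]
  x1x6x5x2x3x4 appears with sign -1, giving the term -[[[[[x1, x6], x5], x2], x3], x4]
  x1x6x5x3x2x4 appears with sign +1, giving the term +[[[[[x1, x6], x5], x3], x2], x4]


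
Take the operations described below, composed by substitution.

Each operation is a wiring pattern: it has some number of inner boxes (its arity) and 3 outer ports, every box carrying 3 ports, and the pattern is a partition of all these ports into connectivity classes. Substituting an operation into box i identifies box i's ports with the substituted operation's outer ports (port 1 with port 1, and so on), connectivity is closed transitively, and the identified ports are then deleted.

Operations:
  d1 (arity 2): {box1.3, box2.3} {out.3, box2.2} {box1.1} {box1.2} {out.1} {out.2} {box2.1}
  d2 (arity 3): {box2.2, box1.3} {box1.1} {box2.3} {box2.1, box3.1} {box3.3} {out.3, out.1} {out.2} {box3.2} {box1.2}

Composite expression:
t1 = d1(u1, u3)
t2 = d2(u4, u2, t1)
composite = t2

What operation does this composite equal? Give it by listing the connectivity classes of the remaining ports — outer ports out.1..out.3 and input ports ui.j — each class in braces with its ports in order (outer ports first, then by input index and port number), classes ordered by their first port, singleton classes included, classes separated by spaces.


{out.1, out.3} {out.2} {u1.1} {u1.2} {u1.3, u3.3} {u2.1} {u2.2, u4.3} {u2.3} {u3.1} {u3.2} {u4.1} {u4.2}

Treat the ports identified at d2 as solder joints: merge, then drop.
the subtree at d1 composes to {out.1} {out.2} {out.3, u3.2} {u1.1} {u1.2} {u1.3, u3.3} {u3.1} on (u1, u3); out.j = own outer ports
the subtree at d2 composes to {out.1, out.3} {out.2} {u1.1} {u1.2} {u1.3, u3.3} {u2.1} {u2.2, u4.3} {u2.3} {u3.1} {u3.2} {u4.1} {u4.2} on (u4, u2, u1, u3); out.j = own outer ports


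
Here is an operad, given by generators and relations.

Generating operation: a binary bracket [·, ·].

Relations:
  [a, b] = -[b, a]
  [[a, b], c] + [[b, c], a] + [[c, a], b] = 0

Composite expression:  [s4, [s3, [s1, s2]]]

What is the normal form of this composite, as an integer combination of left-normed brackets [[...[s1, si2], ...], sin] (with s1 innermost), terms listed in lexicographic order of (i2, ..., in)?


Antisymmetry and Jacobi reduce to s1-anchored left-normed brackets.
Composite bracket: [s4, [s3, [s1, s2]]]
Each bracket splits as ab - ba, giving 8 signed words (2^3 = 8).
Words beginning with s1 determine it all:
  the word s1s2s3s4 carries sign +1 and contributes +[[[s1, s2], s3], s4]

[[[s1, s2], s3], s4]


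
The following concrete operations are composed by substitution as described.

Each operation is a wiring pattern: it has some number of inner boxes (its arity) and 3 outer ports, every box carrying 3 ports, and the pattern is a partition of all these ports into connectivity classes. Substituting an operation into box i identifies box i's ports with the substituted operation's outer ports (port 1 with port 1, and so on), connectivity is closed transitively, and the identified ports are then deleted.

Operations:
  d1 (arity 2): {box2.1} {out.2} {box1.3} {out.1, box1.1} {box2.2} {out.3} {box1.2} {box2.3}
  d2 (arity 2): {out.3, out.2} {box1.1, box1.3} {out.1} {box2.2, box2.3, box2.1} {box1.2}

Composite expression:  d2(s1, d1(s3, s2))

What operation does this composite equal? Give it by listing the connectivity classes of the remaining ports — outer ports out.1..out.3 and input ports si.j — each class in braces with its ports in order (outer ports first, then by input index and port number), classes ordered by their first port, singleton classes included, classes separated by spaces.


{out.1} {out.2, out.3} {s1.1, s1.3} {s1.2} {s2.1} {s2.2} {s2.3} {s3.1} {s3.2} {s3.3}

After gluing at d2, chains via deleted ports link the s-ports.
the subtree at d1 composes to {out.1, s3.1} {out.2} {out.3} {s2.1} {s2.2} {s2.3} {s3.2} {s3.3} on (s3, s2); out.j = own outer ports
the subtree at d2 composes to {out.1} {out.2, out.3} {s1.1, s1.3} {s1.2} {s2.1} {s2.2} {s2.3} {s3.1} {s3.2} {s3.3} on (s1, s3, s2); out.j = own outer ports


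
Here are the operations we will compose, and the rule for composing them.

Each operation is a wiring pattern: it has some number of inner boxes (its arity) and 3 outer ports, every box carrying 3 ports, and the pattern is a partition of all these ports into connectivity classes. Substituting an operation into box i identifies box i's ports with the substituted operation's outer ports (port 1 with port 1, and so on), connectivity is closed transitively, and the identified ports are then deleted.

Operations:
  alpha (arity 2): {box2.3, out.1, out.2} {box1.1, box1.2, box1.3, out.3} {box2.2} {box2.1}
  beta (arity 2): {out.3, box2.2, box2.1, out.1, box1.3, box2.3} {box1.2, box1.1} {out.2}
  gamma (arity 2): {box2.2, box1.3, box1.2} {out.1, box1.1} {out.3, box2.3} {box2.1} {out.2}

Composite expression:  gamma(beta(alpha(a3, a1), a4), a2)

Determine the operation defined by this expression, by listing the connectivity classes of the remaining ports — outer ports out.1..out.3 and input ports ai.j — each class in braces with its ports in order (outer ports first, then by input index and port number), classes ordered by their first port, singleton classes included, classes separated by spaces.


Reachability decides: close wires over gamma-identified ports.
stage alpha: inputs (a3, a1), connectivity {out.1, out.2, a1.3} {out.3, a3.1, a3.2, a3.3} {a1.1} {a1.2}, out.j its boundary
stage beta: inputs (a3, a1, a4), connectivity {out.1, out.3, a3.1, a3.2, a3.3, a4.1, a4.2, a4.3} {out.2} {a1.1} {a1.2} {a1.3}, out.j its boundary
stage gamma: inputs (a3, a1, a4, a2), connectivity {out.1, a2.2, a3.1, a3.2, a3.3, a4.1, a4.2, a4.3} {out.2} {out.3, a2.3} {a1.1} {a1.2} {a1.3} {a2.1}, out.j its boundary

{out.1, a2.2, a3.1, a3.2, a3.3, a4.1, a4.2, a4.3} {out.2} {out.3, a2.3} {a1.1} {a1.2} {a1.3} {a2.1}


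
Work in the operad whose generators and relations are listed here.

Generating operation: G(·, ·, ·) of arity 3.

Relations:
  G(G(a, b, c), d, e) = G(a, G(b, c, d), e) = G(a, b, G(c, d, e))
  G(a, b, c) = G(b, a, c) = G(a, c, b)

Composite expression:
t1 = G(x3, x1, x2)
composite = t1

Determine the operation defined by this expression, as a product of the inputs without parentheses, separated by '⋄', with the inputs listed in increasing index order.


Key point: G commutes, so take the x-inputs in any fixed order.
G(x3, x1, x2) reduces to x3 ⋄ x1 ⋄ x2
sorting the factors by input index: x1 ⋄ x2 ⋄ x3

x1 ⋄ x2 ⋄ x3


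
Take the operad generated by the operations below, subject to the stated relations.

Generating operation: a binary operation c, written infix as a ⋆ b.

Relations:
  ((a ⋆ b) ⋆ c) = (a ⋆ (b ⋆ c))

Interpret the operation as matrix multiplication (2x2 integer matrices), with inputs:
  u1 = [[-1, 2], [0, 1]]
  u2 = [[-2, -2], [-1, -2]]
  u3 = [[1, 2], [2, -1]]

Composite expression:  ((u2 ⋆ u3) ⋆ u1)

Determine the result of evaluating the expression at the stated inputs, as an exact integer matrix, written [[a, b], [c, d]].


[[6, -14], [5, -10]]

(u2 ⋆ u3) = [[-6, -2], [-5, 0]]
((u2 ⋆ u3) ⋆ u1) = [[6, -14], [5, -10]]


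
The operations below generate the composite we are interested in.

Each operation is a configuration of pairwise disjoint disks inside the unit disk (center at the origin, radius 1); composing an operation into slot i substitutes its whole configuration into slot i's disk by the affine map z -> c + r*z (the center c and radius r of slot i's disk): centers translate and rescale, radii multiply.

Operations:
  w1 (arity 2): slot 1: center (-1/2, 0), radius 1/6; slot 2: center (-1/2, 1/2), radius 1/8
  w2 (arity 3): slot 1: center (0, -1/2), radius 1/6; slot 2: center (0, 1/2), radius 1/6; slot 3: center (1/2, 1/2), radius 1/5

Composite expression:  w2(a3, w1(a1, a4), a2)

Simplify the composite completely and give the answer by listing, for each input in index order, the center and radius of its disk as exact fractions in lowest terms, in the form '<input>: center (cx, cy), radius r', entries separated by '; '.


a1: center (-1/12, 1/2), radius 1/36; a2: center (1/2, 1/2), radius 1/5; a3: center (0, -1/2), radius 1/6; a4: center (-1/12, 7/12), radius 1/48

Nesting under w2 composes maps z -> c + r*z down each a-path.
a3: after 1 affine step, its disk has center (0, -1/2), radius 1/6
a1: after 2 affine steps, its disk has center (-1/12, 1/2), radius 1/36
a4: after 2 affine steps, its disk has center (-1/12, 7/12), radius 1/48
a2: after 1 affine step, its disk has center (1/2, 1/2), radius 1/5


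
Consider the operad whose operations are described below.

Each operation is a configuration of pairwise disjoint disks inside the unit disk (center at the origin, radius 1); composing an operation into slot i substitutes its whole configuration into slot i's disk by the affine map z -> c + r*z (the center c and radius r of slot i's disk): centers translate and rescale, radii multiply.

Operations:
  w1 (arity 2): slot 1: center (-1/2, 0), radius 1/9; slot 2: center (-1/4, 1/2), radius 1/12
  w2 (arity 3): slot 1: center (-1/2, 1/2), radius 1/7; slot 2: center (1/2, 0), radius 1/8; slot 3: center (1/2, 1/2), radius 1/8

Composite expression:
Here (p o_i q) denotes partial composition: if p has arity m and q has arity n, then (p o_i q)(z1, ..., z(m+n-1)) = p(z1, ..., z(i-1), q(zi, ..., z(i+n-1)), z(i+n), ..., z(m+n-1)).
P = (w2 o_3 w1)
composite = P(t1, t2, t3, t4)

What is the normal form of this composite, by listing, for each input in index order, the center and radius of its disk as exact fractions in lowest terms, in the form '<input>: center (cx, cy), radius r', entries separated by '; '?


t1: center (-1/2, 1/2), radius 1/7; t2: center (1/2, 0), radius 1/8; t3: center (7/16, 1/2), radius 1/72; t4: center (15/32, 9/16), radius 1/96

Only the slot chain above each t matters under w2; compose those maps.
input t1: composing its 1 substitution step yields center (-1/2, 1/2), radius 1/7
input t2: composing its 1 substitution step yields center (1/2, 0), radius 1/8
input t3: composing its 2 substitution steps yields center (7/16, 1/2), radius 1/72
input t4: composing its 2 substitution steps yields center (15/32, 9/16), radius 1/96


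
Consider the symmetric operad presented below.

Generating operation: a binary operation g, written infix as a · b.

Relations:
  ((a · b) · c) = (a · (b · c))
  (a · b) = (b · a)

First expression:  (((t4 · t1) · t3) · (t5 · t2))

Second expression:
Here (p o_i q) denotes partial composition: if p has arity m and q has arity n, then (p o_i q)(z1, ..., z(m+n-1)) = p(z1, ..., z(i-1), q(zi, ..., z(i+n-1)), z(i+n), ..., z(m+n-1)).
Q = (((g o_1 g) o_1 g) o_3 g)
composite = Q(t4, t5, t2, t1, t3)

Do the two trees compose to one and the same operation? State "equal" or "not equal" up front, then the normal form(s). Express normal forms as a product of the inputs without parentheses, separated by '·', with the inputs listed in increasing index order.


equal: each reduces to t1 · t2 · t3 · t4 · t5

The first expression reduces to t1 · t2 · t3 · t4 · t5
The second expression reduces to t1 · t2 · t3 · t4 · t5
Both agree, so they are equal.


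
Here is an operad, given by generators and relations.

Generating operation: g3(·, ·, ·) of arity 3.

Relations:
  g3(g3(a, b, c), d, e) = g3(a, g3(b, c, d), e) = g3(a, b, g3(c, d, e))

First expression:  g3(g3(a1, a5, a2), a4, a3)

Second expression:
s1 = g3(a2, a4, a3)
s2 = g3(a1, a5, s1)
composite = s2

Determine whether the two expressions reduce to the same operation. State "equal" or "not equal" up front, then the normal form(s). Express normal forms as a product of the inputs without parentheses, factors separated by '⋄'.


equal; the common form is a1 ⋄ a5 ⋄ a2 ⋄ a4 ⋄ a3

The first expression, normalized: a1 ⋄ a5 ⋄ a2 ⋄ a4 ⋄ a3
The second expression, normalized: a1 ⋄ a5 ⋄ a2 ⋄ a4 ⋄ a3
Both agree, so they are equal.


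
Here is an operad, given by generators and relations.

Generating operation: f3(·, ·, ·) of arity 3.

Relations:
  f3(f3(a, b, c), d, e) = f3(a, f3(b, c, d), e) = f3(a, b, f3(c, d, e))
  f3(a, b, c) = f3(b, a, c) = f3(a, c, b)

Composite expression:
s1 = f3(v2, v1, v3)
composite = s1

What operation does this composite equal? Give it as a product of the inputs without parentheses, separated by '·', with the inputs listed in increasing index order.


v1 · v2 · v3

Both nesting and order wash out for f3; what remains is which v's occur.
f3(v2, v1, v3) spells out as v2 · v1 · v3
the factors in increasing index order: v1 · v2 · v3


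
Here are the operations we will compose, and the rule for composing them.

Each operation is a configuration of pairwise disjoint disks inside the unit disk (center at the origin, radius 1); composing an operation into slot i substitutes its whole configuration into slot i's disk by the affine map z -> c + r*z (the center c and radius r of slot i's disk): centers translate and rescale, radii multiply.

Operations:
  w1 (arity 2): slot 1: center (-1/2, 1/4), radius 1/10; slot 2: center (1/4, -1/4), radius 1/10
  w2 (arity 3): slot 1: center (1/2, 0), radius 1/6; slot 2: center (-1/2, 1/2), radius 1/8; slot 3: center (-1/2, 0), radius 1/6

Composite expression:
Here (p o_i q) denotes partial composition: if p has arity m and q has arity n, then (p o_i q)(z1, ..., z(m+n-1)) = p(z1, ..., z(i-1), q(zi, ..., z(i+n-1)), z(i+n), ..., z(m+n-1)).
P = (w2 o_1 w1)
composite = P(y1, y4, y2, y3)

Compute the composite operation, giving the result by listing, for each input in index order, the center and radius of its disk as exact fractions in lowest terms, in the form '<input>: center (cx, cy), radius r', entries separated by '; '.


Affine substitution under w2: radii multiply and y-centers shift.
input y1: composing its 2 substitution steps yields center (5/12, 1/24), radius 1/60
input y4: composing its 2 substitution steps yields center (13/24, -1/24), radius 1/60
input y2: composing its 1 substitution step yields center (-1/2, 1/2), radius 1/8
input y3: composing its 1 substitution step yields center (-1/2, 0), radius 1/6

y1: center (5/12, 1/24), radius 1/60; y2: center (-1/2, 1/2), radius 1/8; y3: center (-1/2, 0), radius 1/6; y4: center (13/24, -1/24), radius 1/60


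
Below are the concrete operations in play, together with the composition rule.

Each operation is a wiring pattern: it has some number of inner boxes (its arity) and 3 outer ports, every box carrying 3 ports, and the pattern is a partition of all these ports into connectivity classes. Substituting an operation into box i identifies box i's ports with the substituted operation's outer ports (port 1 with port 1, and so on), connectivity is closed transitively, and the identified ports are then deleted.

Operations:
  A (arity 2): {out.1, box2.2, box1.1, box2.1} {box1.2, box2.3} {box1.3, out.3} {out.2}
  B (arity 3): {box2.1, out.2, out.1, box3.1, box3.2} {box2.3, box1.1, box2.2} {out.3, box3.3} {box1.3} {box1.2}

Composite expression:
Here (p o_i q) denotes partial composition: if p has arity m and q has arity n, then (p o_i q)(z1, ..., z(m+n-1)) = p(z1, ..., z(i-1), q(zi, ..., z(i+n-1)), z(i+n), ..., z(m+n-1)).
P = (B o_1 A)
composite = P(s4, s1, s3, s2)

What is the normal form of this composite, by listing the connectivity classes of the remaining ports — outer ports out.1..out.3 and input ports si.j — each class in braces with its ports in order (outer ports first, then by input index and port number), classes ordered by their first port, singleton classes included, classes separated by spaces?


{out.1, out.2, s2.1, s2.2, s3.1} {out.3, s2.3} {s1.1, s1.2, s3.2, s3.3, s4.1} {s1.3, s4.2} {s4.3}


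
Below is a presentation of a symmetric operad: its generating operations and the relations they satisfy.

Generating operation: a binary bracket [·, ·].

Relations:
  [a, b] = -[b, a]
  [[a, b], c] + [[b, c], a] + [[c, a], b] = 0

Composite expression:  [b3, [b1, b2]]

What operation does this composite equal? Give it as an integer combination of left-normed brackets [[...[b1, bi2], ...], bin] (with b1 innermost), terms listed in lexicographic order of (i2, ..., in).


-[[b1, b2], b3]


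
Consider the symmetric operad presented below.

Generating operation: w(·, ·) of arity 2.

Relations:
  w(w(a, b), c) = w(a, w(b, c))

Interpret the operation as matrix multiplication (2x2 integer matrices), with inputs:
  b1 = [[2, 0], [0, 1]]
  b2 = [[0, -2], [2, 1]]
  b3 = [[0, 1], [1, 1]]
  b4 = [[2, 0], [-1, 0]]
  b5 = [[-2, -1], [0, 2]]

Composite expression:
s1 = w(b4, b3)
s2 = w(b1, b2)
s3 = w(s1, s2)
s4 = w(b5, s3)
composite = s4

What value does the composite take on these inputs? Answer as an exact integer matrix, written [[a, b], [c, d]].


[[-6, -3], [-4, -2]]

w(b4, b3) = [[0, 2], [0, -1]]
w(b1, b2) = [[0, -4], [2, 1]]
w(w(b4, b3), w(b1, b2)) = [[4, 2], [-2, -1]]
w(b5, w(w(b4, b3), w(b1, b2))) = [[-6, -3], [-4, -2]]


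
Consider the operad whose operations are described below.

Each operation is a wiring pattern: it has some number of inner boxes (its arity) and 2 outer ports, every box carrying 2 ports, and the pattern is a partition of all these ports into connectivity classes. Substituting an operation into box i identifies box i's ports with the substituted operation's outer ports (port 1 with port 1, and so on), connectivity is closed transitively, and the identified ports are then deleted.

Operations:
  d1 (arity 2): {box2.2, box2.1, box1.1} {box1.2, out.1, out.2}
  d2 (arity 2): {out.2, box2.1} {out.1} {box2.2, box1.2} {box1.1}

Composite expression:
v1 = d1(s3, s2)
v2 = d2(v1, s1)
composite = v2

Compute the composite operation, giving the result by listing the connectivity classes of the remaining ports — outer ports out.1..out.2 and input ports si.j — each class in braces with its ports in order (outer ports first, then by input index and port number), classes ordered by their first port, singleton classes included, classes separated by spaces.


Substituting into d2 glues patterns; closure does the rest.
after d1, the pattern on (s3, s2) reads {out.1, out.2, s3.2} {s2.1, s2.2, s3.1} (out.j = its outer ports)
after d2, the pattern on (s3, s2, s1) reads {out.1} {out.2, s1.1} {s1.2, s3.2} {s2.1, s2.2, s3.1} (out.j = its outer ports)

{out.1} {out.2, s1.1} {s1.2, s3.2} {s2.1, s2.2, s3.1}


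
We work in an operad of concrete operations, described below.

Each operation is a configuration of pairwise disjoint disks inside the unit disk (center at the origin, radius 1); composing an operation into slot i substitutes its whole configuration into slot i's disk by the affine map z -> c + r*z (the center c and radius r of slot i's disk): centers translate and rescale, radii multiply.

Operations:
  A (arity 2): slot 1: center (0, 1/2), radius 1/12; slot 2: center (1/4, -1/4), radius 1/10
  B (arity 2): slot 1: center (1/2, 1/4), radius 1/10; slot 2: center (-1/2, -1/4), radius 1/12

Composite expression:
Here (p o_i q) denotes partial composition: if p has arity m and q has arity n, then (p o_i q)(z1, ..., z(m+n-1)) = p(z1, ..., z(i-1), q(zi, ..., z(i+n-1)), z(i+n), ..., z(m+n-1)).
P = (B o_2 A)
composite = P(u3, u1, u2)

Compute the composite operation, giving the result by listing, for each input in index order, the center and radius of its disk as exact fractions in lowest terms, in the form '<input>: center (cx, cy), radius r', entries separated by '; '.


u1: center (-1/2, -5/24), radius 1/144; u2: center (-23/48, -13/48), radius 1/120; u3: center (1/2, 1/4), radius 1/10

Nesting under B composes maps z -> c + r*z down each u-path.
input u3: composing its 1 substitution step yields center (1/2, 1/4), radius 1/10
input u1: composing its 2 substitution steps yields center (-1/2, -5/24), radius 1/144
input u2: composing its 2 substitution steps yields center (-23/48, -13/48), radius 1/120


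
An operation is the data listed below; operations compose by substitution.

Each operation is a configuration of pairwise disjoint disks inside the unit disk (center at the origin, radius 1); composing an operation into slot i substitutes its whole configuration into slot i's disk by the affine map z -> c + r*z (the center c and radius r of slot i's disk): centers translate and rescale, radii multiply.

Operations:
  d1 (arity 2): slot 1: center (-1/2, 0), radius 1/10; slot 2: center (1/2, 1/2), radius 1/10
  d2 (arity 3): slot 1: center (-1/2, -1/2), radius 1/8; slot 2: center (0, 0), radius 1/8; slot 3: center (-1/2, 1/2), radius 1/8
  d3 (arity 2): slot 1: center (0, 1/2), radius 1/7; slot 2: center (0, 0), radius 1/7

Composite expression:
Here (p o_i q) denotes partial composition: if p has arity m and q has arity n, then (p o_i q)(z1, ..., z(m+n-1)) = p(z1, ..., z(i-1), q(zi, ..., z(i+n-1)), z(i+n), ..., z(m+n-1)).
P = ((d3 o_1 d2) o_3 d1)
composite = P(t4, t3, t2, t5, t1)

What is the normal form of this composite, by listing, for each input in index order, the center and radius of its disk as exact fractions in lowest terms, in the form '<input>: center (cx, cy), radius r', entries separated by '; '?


t1: center (0, 0), radius 1/7; t2: center (-9/112, 4/7), radius 1/560; t3: center (0, 1/2), radius 1/56; t4: center (-1/14, 3/7), radius 1/56; t5: center (-1/16, 65/112), radius 1/560

Follow each t-input down from d3: c' goes to c + r*c', radius to r*r'.
t4 passes through 2 substitutions, ending at center (-1/14, 3/7), radius 1/56
t3 passes through 2 substitutions, ending at center (0, 1/2), radius 1/56
t2 passes through 3 substitutions, ending at center (-9/112, 4/7), radius 1/560
t5 passes through 3 substitutions, ending at center (-1/16, 65/112), radius 1/560
t1 passes through 1 substitution, ending at center (0, 0), radius 1/7


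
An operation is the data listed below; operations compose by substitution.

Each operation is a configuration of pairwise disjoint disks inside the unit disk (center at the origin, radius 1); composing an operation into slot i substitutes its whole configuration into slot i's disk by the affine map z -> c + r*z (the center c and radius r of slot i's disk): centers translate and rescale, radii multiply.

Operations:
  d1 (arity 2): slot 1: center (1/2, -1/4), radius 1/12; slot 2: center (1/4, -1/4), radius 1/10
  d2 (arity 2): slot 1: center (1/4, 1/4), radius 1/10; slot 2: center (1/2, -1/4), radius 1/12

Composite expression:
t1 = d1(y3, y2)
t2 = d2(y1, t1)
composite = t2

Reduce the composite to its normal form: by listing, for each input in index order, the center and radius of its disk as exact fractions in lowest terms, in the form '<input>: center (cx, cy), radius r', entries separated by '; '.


y1: center (1/4, 1/4), radius 1/10; y2: center (25/48, -13/48), radius 1/120; y3: center (13/24, -13/48), radius 1/144


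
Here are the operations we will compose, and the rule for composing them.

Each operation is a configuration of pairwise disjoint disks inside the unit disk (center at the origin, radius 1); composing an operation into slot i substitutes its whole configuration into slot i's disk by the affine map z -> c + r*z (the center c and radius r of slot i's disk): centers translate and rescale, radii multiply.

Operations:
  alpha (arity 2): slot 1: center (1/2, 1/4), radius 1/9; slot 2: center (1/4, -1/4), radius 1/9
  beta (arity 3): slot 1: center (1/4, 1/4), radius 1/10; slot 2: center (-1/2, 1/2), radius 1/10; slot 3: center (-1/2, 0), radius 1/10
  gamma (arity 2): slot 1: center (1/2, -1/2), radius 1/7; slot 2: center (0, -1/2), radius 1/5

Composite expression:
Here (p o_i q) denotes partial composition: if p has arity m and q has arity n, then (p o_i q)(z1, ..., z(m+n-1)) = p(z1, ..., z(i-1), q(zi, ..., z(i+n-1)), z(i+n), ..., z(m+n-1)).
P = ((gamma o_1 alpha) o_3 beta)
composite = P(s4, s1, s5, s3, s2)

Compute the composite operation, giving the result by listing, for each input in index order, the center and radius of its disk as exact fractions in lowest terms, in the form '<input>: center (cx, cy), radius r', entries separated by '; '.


s1: center (15/28, -15/28), radius 1/63; s2: center (-1/10, -1/2), radius 1/50; s3: center (-1/10, -2/5), radius 1/50; s4: center (4/7, -13/28), radius 1/63; s5: center (1/20, -9/20), radius 1/50

Follow each s-input down from gamma: c' goes to c + r*c', radius to r*r'.
input s4: applying the 2 nested substitutions gives center (4/7, -13/28), radius 1/63
input s1: applying the 2 nested substitutions gives center (15/28, -15/28), radius 1/63
input s5: applying the 2 nested substitutions gives center (1/20, -9/20), radius 1/50
input s3: applying the 2 nested substitutions gives center (-1/10, -2/5), radius 1/50
input s2: applying the 2 nested substitutions gives center (-1/10, -1/2), radius 1/50


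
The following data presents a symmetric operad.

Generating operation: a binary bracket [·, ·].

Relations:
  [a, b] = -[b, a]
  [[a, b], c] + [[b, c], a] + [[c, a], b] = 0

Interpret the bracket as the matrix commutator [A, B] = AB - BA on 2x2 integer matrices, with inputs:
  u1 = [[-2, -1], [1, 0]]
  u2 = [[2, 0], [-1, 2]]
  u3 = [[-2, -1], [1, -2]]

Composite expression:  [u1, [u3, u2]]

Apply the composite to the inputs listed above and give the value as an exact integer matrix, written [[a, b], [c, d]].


[[0, 2], [2, 0]]

[u3, u2] = [[1, 0], [0, -1]]
[u1, [u3, u2]] = [[0, 2], [2, 0]]


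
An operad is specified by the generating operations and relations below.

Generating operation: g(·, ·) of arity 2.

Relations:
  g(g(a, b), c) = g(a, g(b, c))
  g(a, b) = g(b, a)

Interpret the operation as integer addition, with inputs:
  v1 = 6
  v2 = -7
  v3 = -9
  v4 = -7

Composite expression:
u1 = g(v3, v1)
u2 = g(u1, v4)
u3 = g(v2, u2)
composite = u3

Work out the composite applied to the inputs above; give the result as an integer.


g(v3, v1) = -3
g(g(v3, v1), v4) = -10
g(v2, g(g(v3, v1), v4)) = -17

-17


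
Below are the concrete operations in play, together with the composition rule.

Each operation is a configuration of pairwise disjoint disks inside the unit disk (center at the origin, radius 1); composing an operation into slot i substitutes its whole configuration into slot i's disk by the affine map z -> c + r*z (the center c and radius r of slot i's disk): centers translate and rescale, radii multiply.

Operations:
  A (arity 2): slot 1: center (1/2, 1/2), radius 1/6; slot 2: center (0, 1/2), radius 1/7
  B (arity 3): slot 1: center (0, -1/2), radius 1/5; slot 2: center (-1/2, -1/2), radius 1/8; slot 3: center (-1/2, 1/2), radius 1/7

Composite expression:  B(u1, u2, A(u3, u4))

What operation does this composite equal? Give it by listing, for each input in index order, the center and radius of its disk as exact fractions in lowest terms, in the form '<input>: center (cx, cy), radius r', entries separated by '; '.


u1: center (0, -1/2), radius 1/5; u2: center (-1/2, -1/2), radius 1/8; u3: center (-3/7, 4/7), radius 1/42; u4: center (-1/2, 4/7), radius 1/49

Only the slot chain above each u matters under B; compose those maps.
tracing u1 down its 1-map path: center (0, -1/2), radius 1/5
tracing u2 down its 1-map path: center (-1/2, -1/2), radius 1/8
tracing u3 down its 2-map path: center (-3/7, 4/7), radius 1/42
tracing u4 down its 2-map path: center (-1/2, 4/7), radius 1/49


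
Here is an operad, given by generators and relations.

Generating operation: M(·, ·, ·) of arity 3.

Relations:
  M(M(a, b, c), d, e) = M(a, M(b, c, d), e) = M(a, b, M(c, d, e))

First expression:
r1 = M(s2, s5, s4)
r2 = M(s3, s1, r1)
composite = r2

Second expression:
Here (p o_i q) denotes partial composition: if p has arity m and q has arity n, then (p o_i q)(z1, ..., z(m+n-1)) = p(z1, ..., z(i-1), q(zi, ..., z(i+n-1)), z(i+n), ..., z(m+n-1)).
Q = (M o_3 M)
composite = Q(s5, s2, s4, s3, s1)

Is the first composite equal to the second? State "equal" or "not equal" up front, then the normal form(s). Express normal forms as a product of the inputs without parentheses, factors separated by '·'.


The first composite normalizes to s3 · s1 · s2 · s5 · s4
The second composite normalizes to s5 · s2 · s4 · s3 · s1
No match — not equal.

not equal; the first gives s3 · s1 · s2 · s5 · s4 and the second s5 · s2 · s4 · s3 · s1


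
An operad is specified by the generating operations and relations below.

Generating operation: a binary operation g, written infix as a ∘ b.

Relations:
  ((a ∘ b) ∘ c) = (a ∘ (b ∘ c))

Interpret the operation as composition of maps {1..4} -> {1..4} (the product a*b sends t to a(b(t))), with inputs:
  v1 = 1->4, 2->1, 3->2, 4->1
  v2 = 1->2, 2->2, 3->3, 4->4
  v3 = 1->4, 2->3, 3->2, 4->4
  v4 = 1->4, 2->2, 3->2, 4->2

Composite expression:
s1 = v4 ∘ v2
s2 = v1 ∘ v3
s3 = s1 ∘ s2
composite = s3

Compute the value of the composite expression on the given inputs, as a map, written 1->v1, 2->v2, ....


1->2, 2->2, 3->2, 4->2

(v4 ∘ v2) = 1->2, 2->2, 3->2, 4->2
(v1 ∘ v3) = 1->1, 2->2, 3->1, 4->1
((v4 ∘ v2) ∘ (v1 ∘ v3)) = 1->2, 2->2, 3->2, 4->2


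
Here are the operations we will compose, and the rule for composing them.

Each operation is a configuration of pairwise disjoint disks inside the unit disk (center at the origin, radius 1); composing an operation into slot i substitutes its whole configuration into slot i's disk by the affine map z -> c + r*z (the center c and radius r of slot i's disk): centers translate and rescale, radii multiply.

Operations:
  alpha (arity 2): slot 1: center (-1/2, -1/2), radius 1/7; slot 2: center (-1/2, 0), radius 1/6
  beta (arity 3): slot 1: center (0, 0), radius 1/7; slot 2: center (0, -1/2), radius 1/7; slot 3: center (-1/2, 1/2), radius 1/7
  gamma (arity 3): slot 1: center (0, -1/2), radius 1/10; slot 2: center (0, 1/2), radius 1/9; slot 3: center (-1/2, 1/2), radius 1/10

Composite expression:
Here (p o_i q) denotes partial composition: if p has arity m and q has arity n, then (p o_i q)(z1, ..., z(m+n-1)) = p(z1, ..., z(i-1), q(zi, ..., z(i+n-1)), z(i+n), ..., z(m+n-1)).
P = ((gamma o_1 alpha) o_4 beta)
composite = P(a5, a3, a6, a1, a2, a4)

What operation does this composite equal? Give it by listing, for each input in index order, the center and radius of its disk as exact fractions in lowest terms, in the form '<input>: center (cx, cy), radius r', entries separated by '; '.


a1: center (-1/2, 1/2), radius 1/70; a2: center (-1/2, 9/20), radius 1/70; a3: center (-1/20, -1/2), radius 1/60; a4: center (-11/20, 11/20), radius 1/70; a5: center (-1/20, -11/20), radius 1/70; a6: center (0, 1/2), radius 1/9

Below gamma, radii multiply path by path; the a-disk centers shift.
tracing a5 down its 2-map path: center (-1/20, -11/20), radius 1/70
tracing a3 down its 2-map path: center (-1/20, -1/2), radius 1/60
tracing a6 down its 1-map path: center (0, 1/2), radius 1/9
tracing a1 down its 2-map path: center (-1/2, 1/2), radius 1/70
tracing a2 down its 2-map path: center (-1/2, 9/20), radius 1/70
tracing a4 down its 2-map path: center (-11/20, 11/20), radius 1/70
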